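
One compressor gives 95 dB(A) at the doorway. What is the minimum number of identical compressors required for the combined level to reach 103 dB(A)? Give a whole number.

The shortfall is 103 − 95 = 8.0 dB, and N units add 10·log₁₀ N, so need 10·log₁₀ N ≥ 8.0.
N ≥ 10^(8.0/10) = 6.310, so N = 7.

7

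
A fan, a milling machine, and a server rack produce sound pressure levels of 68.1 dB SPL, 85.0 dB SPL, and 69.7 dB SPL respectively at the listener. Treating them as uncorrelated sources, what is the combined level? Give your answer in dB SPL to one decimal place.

85.2 dB SPL

Incoherent sources combine by intensity addition: L_total = 10·log₁₀(Σ 10^(L_i/10)).
Σ 10^(L/10) = 10^(68.1/10) + 10^(85.0/10) + 10^(69.7/10) = 3.320e+08.
L_total = 10·log₁₀(3.320e+08) = 85.21 dB SPL.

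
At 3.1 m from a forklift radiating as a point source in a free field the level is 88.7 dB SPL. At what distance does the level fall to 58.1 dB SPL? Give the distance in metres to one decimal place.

105.0 m

The 30.6 dB drop corresponds to a distance ratio of 10^(30.6/20) for a point source.
r₂ = 3.1·10^((88.7−58.1)/20) = 3.1·10^(30.6/20) = 105.04 m.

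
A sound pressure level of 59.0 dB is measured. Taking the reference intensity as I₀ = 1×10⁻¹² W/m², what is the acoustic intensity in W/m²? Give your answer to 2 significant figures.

7.9e-07 W/m²

L = 10·log₁₀(I/I₀) ⇒ I = I₀·10^(L/10) = 10⁻¹² × 10^5.90.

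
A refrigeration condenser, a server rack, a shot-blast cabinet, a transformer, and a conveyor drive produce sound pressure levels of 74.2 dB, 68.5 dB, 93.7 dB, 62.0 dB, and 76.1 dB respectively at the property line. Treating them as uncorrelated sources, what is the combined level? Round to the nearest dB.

Incoherent sources combine by intensity addition: L_total = 10·log₁₀(Σ 10^(L_i/10)).
Σ 10^(L/10) = 10^(74.2/10) + 10^(68.5/10) + 10^(93.7/10) + 10^(62.0/10) + 10^(76.1/10) = 2.420e+09.
L_total = 10·log₁₀(2.420e+09) = 93.84 dB.

94 dB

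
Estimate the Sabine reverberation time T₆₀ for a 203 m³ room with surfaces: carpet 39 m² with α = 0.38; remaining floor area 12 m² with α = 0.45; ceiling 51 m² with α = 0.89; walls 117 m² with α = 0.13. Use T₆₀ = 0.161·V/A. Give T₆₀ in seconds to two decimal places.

0.40 s

Total absorption A = 39·0.38 + 12·0.45 + 51·0.89 + 117·0.13 = 80.82 m² sabins.
T₆₀ = 0.161·V/A = 0.161·203/80.82 = 0.404 s.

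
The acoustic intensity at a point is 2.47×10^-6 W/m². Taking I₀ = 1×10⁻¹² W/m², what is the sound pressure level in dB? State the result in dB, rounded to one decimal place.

63.9 dB

Dividing by I₀ shifts the exponent by 12: I/I₀ = 2.47×10^6.
L = 10·(0.3927 + 6) = 63.93 dB.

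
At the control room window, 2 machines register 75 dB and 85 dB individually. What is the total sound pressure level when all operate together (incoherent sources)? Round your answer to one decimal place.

Incoherent sources combine by intensity addition: L_total = 10·log₁₀(Σ 10^(L_i/10)).
Σ 10^(L/10) = 10^(75/10) + 10^(85/10) = 3.479e+08.
L_total = 10·log₁₀(3.479e+08) = 85.41 dB.

85.4 dB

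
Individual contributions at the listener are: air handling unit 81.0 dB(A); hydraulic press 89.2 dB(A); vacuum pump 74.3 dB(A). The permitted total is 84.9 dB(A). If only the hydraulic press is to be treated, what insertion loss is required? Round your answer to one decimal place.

7.3 dB

The untreated sources together contribute 10^(81.0/10) + 10^(74.3/10) = 1.528e+08, i.e. 81.84 dB(A).
To meet 84.9 dB(A) overall, the treated hydraulic press may contribute at most 10^(84.9/10) − 1.528e+08 = 1.562e+08, i.e. 81.94 dB(A).
So the hydraulic press must be reduced from 89.2 to 81.94 dB(A): IL = 7.26 dB.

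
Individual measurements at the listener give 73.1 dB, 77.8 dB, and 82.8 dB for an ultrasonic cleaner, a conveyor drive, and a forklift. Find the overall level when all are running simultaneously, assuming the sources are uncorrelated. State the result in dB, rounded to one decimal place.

Incoherent sources combine by intensity addition: L_total = 10·log₁₀(Σ 10^(L_i/10)).
Σ 10^(L/10) = 10^(73.1/10) + 10^(77.8/10) + 10^(82.8/10) = 2.712e+08.
L_total = 10·log₁₀(2.712e+08) = 84.33 dB.

84.3 dB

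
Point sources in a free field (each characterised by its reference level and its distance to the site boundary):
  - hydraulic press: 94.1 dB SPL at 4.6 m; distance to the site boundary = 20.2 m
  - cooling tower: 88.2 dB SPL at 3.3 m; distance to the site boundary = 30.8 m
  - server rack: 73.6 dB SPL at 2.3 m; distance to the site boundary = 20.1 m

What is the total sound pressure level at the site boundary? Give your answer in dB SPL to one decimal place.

81.5 dB SPL

Propagate each source to the receiver with L = L_ref − 20·log₁₀(r/r_ref), then add intensities.
hydraulic press: 94.1 − 20·log₁₀(20.2/4.6) = 94.1 − 12.85 = 81.25 dB SPL.
cooling tower: 88.2 − 20·log₁₀(30.8/3.3) = 88.2 − 19.40 = 68.80 dB SPL.
server rack: 73.6 − 20·log₁₀(20.1/2.3) = 73.6 − 18.83 = 54.77 dB SPL.
Σ 10^(L/10) = 1.412e+08 → L_total = 10·log₁₀(1.412e+08) = 81.50 dB SPL.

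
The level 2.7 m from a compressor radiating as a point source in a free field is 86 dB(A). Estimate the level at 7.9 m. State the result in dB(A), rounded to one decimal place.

For a point source, L₂ = L₁ − 20·log₁₀(r₂/r₁).
L₂ = 86 − 20·log₁₀(7.9/2.7) = 86 − 9.325 = 76.67 dB(A).

76.7 dB(A)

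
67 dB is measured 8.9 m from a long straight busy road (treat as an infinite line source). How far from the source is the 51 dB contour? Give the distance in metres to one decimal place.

354.3 m

For a line source L₁ − L₂ = 10·log₁₀(r₂/r₁), so r₂ = r₁·10^((L₁−L₂)/10).
r₂ = 8.9·10^((67−51)/10) = 8.9·10^(16.0/10) = 354.32 m.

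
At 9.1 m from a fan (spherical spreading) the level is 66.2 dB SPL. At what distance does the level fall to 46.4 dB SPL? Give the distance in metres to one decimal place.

88.9 m

The 19.8 dB drop corresponds to a distance ratio of 10^(19.8/20) for a point source.
r₂ = 9.1·10^((66.2−46.4)/20) = 9.1·10^(19.8/20) = 88.93 m.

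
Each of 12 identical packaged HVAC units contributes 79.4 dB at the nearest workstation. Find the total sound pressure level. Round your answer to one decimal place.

90.2 dB

N identical incoherent sources raise the level by 10·log₁₀ N.
L_total = 79.4 + 10·log₁₀(12) = 79.4 + 10.792 = 90.19 dB.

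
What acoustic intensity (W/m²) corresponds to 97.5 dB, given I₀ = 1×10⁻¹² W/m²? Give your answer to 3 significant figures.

I/I₀ = 10^(97.5/10) = 5.623e+09, so I = 5.623e+09 × 10⁻¹² W/m².

0.00562 W/m²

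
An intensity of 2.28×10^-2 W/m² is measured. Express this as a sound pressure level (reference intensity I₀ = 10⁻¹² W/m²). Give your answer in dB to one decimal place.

L = 10·log₁₀(I/I₀) = 10·log₁₀(2.28×10^-2/10⁻¹²) = 10·log₁₀(2.28×10^10).
L = 10·(0.3579 + 10) = 103.58 dB.

103.6 dB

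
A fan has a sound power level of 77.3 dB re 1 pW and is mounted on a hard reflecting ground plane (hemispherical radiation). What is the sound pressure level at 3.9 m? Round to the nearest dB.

The power spreads over a hemisphere of area 2π·r², so L_p = L_w − 10·log₁₀(2π·r²).
2π·r² = 95.57 m², 10·log₁₀ of that is 19.803 dB.
L_p = 77.3 − 19.803 = 57.50 dB.

57 dB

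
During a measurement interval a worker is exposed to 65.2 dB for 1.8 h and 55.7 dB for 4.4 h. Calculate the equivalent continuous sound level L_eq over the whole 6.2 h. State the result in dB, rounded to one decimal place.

60.9 dB

The energy average is taken in the linear domain: L_eq = 10·log₁₀[(Σ tᵢ·10^(Lᵢ/10))/T], T = 6.2 h.
Σ tᵢ·10^(Lᵢ/10) = 1.8·10^(65.2/10) + 4.4·10^(55.7/10) = 7.595e+06.
L_eq = 10·log₁₀(7.595e+06/6.2) = 60.88 dB.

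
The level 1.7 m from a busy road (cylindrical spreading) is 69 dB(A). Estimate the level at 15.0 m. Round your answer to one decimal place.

59.5 dB(A)

Line-source attenuation: ΔL = 10·log₁₀(r₂/r₁) = 10·log₁₀(15.0/1.7) = 9.456 dB.
L₂ = 69 − 10·log₁₀(15.0/1.7) = 69 − 9.456 = 59.54 dB(A).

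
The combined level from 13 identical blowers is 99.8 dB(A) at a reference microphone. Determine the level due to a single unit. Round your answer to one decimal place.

88.7 dB(A)

For N identical incoherent sources L_total = L₁ + 10·log₁₀ N, so L₁ = 99.8 − 10·log₁₀(13) = 99.8 − 11.139.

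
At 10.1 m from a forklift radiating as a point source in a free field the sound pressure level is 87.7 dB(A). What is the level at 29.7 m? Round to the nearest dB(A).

78 dB(A)

Point-source attenuation: ΔL = 20·log₁₀(r₂/r₁) = 20·log₁₀(29.7/10.1) = 9.369 dB.
L₂ = 87.7 − 20·log₁₀(29.7/10.1) = 87.7 − 9.369 = 78.33 dB(A).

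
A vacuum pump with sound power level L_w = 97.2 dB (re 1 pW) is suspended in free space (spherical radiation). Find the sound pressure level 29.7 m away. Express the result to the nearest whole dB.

57 dB

L_p = L_w − 10·log₁₀(4π·r²) with r = 29.7 m.
4π·r² = 1.108e+04 m², 10·log₁₀ of that is 40.447 dB.
L_p = 97.2 − 40.447 = 56.75 dB.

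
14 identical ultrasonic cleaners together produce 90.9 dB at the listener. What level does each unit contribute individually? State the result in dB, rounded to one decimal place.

Dividing the total intensity by 14 lowers the level by 10·log₁₀ 14 = 11.461 dB: L₁ = 90.9 − 11.461.

79.4 dB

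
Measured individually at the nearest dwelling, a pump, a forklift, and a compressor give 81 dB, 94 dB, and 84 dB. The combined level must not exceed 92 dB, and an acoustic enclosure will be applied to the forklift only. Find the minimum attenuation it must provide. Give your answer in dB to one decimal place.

3.2 dB

Fixed contribution from the other sources: Σ 10^(L/10) = 10^(81/10) + 10^(84/10) = 3.771e+08 (85.76 dB).
The limit corresponds to 10^(92/10) = 1.585e+09; subtracting the fixed part leaves 1.208e+09 for the forklift, i.e. 90.82 dB.
Required insertion loss = 94 − 90.82 = 3.18 dB.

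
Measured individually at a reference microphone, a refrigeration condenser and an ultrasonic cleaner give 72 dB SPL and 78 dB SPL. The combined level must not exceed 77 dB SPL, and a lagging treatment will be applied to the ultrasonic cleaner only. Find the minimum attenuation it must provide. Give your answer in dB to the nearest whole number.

Everything except the ultrasonic cleaner sums to 10^(72/10) = 1.585e+07 in linear terms, 72.00 dB SPL.
The limit corresponds to 10^(77/10) = 5.012e+07; subtracting the fixed part leaves 3.427e+07 for the ultrasonic cleaner, i.e. 75.35 dB SPL.
Required insertion loss = 78 − 75.35 = 2.65 dB.

3 dB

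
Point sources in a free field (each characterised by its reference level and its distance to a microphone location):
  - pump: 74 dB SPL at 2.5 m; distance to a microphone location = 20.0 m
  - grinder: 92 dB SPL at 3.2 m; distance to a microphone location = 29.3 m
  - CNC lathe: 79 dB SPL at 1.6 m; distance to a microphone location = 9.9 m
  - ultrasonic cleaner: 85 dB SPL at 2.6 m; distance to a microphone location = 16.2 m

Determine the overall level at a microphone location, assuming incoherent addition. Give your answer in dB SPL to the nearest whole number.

75 dB SPL

First find each source's level at the receiver (point-source: −20·log₁₀(r/r_ref)), then combine on an intensity basis.
pump: 74 − 20·log₁₀(20.0/2.5) = 74 − 18.06 = 55.94 dB SPL.
grinder: 92 − 20·log₁₀(29.3/3.2) = 92 − 19.23 = 72.77 dB SPL.
CNC lathe: 79 − 20·log₁₀(9.9/1.6) = 79 − 15.83 = 63.17 dB SPL.
ultrasonic cleaner: 85 − 20·log₁₀(16.2/2.6) = 85 − 15.89 = 69.11 dB SPL.
Σ 10^(L/10) = 2.952e+07 → L_total = 10·log₁₀(2.952e+07) = 74.70 dB SPL.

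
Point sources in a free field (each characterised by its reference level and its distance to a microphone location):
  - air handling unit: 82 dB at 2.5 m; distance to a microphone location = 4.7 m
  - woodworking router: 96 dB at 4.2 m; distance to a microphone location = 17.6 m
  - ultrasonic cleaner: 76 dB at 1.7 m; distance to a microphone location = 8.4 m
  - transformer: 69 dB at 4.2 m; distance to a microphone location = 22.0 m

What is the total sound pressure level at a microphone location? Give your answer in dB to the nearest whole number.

84 dB

First find each source's level at the receiver (point-source: −20·log₁₀(r/r_ref)), then combine on an intensity basis.
air handling unit: 82 − 20·log₁₀(4.7/2.5) = 82 − 5.48 = 76.52 dB.
woodworking router: 96 − 20·log₁₀(17.6/4.2) = 96 − 12.45 = 83.55 dB.
ultrasonic cleaner: 76 − 20·log₁₀(8.4/1.7) = 76 − 13.88 = 62.12 dB.
transformer: 69 − 20·log₁₀(22.0/4.2) = 69 − 14.38 = 54.62 dB.
Σ 10^(L/10) = 2.735e+08 → L_total = 10·log₁₀(2.735e+08) = 84.37 dB.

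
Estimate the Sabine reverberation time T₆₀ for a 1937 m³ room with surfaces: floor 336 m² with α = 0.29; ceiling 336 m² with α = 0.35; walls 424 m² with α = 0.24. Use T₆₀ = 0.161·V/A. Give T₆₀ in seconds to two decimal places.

0.98 s

Total absorption A = 336·0.29 + 336·0.35 + 424·0.24 = 316.80 m² sabins.
T₆₀ = 0.161·V/A = 0.161·1937/316.80 = 0.984 s.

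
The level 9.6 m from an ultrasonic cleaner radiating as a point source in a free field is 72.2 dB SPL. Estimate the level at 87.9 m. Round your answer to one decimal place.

53.0 dB SPL

Spherical spreading from a point source gives a 20·log₁₀(r₂/r₁) drop.
L₂ = 72.2 − 20·log₁₀(87.9/9.6) = 72.2 − 19.234 = 52.97 dB SPL.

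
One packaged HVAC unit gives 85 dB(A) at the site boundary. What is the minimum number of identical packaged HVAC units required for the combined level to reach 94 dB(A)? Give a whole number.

Need L₁ + 10·log₁₀ N ≥ 94, i.e. log₁₀ N ≥ 0.90.
N ≥ 10^(9.0/10) = 7.943, so N = 8.

8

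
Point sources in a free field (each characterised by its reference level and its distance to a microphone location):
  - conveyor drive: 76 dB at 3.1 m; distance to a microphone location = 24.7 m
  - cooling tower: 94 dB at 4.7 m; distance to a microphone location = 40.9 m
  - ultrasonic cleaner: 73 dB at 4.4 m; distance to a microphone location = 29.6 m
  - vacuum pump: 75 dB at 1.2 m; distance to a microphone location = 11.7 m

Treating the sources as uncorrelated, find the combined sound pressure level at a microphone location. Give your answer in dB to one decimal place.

75.4 dB

Propagate each source to the receiver with L = L_ref − 20·log₁₀(r/r_ref), then add intensities.
conveyor drive: 76 − 20·log₁₀(24.7/3.1) = 76 − 18.03 = 57.97 dB.
cooling tower: 94 − 20·log₁₀(40.9/4.7) = 94 − 18.79 = 75.21 dB.
ultrasonic cleaner: 73 − 20·log₁₀(29.6/4.4) = 73 − 16.56 = 56.44 dB.
vacuum pump: 75 − 20·log₁₀(11.7/1.2) = 75 − 19.78 = 55.22 dB.
Σ 10^(L/10) = 3.457e+07 → L_total = 10·log₁₀(3.457e+07) = 75.39 dB.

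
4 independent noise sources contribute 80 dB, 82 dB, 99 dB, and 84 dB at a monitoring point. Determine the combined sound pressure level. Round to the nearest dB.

Incoherent sources combine by intensity addition: L_total = 10·log₁₀(Σ 10^(L_i/10)).
Σ 10^(L/10) = 10^(80/10) + 10^(82/10) + 10^(99/10) + 10^(84/10) = 8.453e+09.
L_total = 10·log₁₀(8.453e+09) = 99.27 dB.

99 dB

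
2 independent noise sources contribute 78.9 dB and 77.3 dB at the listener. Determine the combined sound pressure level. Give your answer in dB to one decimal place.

Incoherent sources combine by intensity addition: L_total = 10·log₁₀(Σ 10^(L_i/10)).
Σ 10^(L/10) = 10^(78.9/10) + 10^(77.3/10) = 1.313e+08.
L_total = 10·log₁₀(1.313e+08) = 81.18 dB.

81.2 dB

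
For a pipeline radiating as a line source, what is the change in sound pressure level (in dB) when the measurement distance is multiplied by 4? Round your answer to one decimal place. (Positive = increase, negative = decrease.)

-6.0 dB

With cylindrical spreading the level changes by −10·log₁₀(r₂/r₁).
ΔL = −10·log₁₀(4) = -6.02 dB.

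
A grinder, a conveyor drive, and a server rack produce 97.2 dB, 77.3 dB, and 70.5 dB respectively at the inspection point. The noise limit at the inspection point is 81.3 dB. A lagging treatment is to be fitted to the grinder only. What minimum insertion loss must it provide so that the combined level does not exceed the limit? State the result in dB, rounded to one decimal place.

18.8 dB

Fixed contribution from the other sources: Σ 10^(L/10) = 10^(77.3/10) + 10^(70.5/10) = 6.492e+07 (78.12 dB).
To meet 81.3 dB overall, the treated grinder may contribute at most 10^(81.3/10) − 6.492e+07 = 6.997e+07, i.e. 78.45 dB.
Required insertion loss = 97.2 − 78.45 = 18.75 dB.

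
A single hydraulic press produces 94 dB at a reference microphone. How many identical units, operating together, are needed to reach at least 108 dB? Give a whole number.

26

Need L₁ + 10·log₁₀ N ≥ 108, i.e. log₁₀ N ≥ 1.40.
N ≥ 10^(14.0/10) = 25.119, so N = 26.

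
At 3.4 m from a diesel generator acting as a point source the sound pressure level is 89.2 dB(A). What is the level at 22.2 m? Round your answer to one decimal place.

72.9 dB(A)

For a point source, L₂ = L₁ − 20·log₁₀(r₂/r₁).
L₂ = 89.2 − 20·log₁₀(22.2/3.4) = 89.2 − 16.297 = 72.90 dB(A).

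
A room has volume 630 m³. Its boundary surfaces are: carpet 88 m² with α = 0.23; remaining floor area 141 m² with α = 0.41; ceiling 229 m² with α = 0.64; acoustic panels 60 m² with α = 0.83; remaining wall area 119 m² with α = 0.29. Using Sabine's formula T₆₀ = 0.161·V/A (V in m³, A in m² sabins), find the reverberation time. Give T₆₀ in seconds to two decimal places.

0.33 s

Total absorption A = 88·0.23 + 141·0.41 + 229·0.64 + 60·0.83 + 119·0.29 = 308.92 m² sabins.
T₆₀ = 0.161·V/A = 0.161·630/308.92 = 0.328 s.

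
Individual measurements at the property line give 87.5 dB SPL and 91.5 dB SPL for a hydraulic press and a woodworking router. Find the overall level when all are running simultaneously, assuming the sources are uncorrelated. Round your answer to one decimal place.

For uncorrelated sources the intensities add, so convert each level to linear form, sum, and take 10·log₁₀ of the total.
Σ 10^(L/10) = 10^(87.5/10) + 10^(91.5/10) = 1.975e+09.
L_total = 10·log₁₀(1.975e+09) = 92.96 dB SPL.

93.0 dB SPL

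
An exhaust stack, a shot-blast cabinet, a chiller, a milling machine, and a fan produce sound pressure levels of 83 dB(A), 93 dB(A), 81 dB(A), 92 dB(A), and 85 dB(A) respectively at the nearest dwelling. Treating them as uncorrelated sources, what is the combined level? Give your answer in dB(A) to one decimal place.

For uncorrelated sources the intensities add, so convert each level to linear form, sum, and take 10·log₁₀ of the total.
Σ 10^(L/10) = 10^(83/10) + 10^(93/10) + 10^(81/10) + 10^(92/10) + 10^(85/10) = 4.222e+09.
L_total = 10·log₁₀(4.222e+09) = 96.25 dB(A).

96.3 dB(A)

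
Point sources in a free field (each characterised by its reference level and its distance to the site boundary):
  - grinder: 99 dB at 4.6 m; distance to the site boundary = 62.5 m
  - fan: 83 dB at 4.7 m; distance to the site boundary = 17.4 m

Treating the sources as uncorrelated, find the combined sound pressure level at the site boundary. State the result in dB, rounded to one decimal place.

77.6 dB

Propagate each source to the receiver with L = L_ref − 20·log₁₀(r/r_ref), then add intensities.
grinder: 99 − 20·log₁₀(62.5/4.6) = 99 − 22.66 = 76.34 dB.
fan: 83 − 20·log₁₀(17.4/4.7) = 83 − 11.37 = 71.63 dB.
Σ 10^(L/10) = 5.759e+07 → L_total = 10·log₁₀(5.759e+07) = 77.60 dB.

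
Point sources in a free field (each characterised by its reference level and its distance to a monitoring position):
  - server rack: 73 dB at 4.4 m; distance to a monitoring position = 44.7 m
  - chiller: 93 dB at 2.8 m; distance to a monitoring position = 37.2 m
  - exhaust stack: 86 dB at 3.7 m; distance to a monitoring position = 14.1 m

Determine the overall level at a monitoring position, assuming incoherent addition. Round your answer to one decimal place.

75.9 dB

Apply inverse-square spreading to bring every level to the receiver, then sum 10^(L/10).
server rack: 73 − 20·log₁₀(44.7/4.4) = 73 − 20.14 = 52.86 dB.
chiller: 93 − 20·log₁₀(37.2/2.8) = 93 − 22.47 = 70.53 dB.
exhaust stack: 86 − 20·log₁₀(14.1/3.7) = 86 − 11.62 = 74.38 dB.
Σ 10^(L/10) = 3.891e+07 → L_total = 10·log₁₀(3.891e+07) = 75.90 dB.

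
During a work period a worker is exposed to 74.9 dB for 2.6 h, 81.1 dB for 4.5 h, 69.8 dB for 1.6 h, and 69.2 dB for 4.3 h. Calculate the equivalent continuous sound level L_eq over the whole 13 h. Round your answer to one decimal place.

77.4 dB

Weight each interval's intensity by its duration and average over T = 13 h:
Σ tᵢ·10^(Lᵢ/10) = 2.6·10^(74.9/10) + 4.5·10^(81.1/10) + 1.6·10^(69.8/10) + 4.3·10^(69.2/10) = 7.111e+08.
L_eq = 10·log₁₀(7.111e+08/13) = 77.38 dB.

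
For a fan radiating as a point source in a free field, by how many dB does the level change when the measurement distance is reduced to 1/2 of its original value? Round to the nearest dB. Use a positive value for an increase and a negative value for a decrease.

+6 dB

A point source loses 6 dB per doubling of distance; generally ΔL = −20·log₁₀(r₂/r₁).
ΔL = −20·log₁₀(0.5) = +6.02 dB.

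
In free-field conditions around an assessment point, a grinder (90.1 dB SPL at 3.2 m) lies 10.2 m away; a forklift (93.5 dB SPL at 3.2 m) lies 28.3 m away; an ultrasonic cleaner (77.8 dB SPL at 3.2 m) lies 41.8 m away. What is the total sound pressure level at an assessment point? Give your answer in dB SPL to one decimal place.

First find each source's level at the receiver (point-source: −20·log₁₀(r/r_ref)), then combine on an intensity basis.
grinder: 90.1 − 20·log₁₀(10.2/3.2) = 90.1 − 10.07 = 80.03 dB SPL.
forklift: 93.5 − 20·log₁₀(28.3/3.2) = 93.5 − 18.93 = 74.57 dB SPL.
ultrasonic cleaner: 77.8 − 20·log₁₀(41.8/3.2) = 77.8 − 22.32 = 55.48 dB SPL.
Σ 10^(L/10) = 1.297e+08 → L_total = 10·log₁₀(1.297e+08) = 81.13 dB SPL.

81.1 dB SPL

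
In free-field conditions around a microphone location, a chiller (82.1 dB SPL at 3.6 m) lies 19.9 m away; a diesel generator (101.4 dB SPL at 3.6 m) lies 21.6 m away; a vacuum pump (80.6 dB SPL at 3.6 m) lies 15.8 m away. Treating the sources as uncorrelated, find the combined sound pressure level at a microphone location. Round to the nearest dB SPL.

86 dB SPL

Apply inverse-square spreading to bring every level to the receiver, then sum 10^(L/10).
chiller: 82.1 − 20·log₁₀(19.9/3.6) = 82.1 − 14.85 = 67.25 dB SPL.
diesel generator: 101.4 − 20·log₁₀(21.6/3.6) = 101.4 − 15.56 = 85.84 dB SPL.
vacuum pump: 80.6 − 20·log₁₀(15.8/3.6) = 80.6 − 12.85 = 67.75 dB SPL.
Σ 10^(L/10) = 3.947e+08 → L_total = 10·log₁₀(3.947e+08) = 85.96 dB SPL.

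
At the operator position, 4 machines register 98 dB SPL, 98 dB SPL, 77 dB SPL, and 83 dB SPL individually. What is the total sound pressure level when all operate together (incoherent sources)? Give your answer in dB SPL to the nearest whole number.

101 dB SPL

For uncorrelated sources the intensities add, so convert each level to linear form, sum, and take 10·log₁₀ of the total.
Σ 10^(L/10) = 10^(98/10) + 10^(98/10) + 10^(77/10) + 10^(83/10) = 1.287e+10.
L_total = 10·log₁₀(1.287e+10) = 101.10 dB SPL.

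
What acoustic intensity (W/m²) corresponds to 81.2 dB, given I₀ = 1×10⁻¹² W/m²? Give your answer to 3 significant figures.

0.000132 W/m²

L = 10·log₁₀(I/I₀) ⇒ I = I₀·10^(L/10) = 10⁻¹² × 10^8.12.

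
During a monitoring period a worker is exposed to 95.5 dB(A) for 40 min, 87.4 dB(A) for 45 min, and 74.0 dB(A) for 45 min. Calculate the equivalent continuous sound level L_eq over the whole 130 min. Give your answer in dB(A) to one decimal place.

91.1 dB(A)

The energy average is taken in the linear domain: L_eq = 10·log₁₀[(Σ tᵢ·10^(Lᵢ/10))/T], T = 130 min.
Σ tᵢ·10^(Lᵢ/10) = 40·10^(95.5/10) + 45·10^(87.4/10) + 45·10^(74.0/10) = 1.678e+11.
L_eq = 10·log₁₀(1.678e+11/130) = 91.11 dB(A).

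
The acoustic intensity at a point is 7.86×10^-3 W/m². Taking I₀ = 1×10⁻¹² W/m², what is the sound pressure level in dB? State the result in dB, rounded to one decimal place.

99.0 dB

Dividing by I₀ shifts the exponent by 12: I/I₀ = 7.86×10^9.
L = 10·(0.8954 + 9) = 98.95 dB.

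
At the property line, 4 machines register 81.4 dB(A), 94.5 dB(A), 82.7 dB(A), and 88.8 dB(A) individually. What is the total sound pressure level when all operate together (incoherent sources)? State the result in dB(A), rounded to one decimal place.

For uncorrelated sources the intensities add, so convert each level to linear form, sum, and take 10·log₁₀ of the total.
Σ 10^(L/10) = 10^(81.4/10) + 10^(94.5/10) + 10^(82.7/10) + 10^(88.8/10) = 3.901e+09.
L_total = 10·log₁₀(3.901e+09) = 95.91 dB(A).

95.9 dB(A)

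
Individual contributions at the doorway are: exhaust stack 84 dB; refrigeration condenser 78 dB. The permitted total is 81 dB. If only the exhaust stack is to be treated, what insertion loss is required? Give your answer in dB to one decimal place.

Fixed contribution from the other source: Σ 10^(L/10) = 10^(78/10) = 6.310e+07 (78.00 dB).
The limit corresponds to 10^(81/10) = 1.259e+08; subtracting the fixed part leaves 6.280e+07 for the exhaust stack, i.e. 77.98 dB.
So the exhaust stack must be reduced from 84 to 77.98 dB: IL = 6.02 dB.

6.0 dB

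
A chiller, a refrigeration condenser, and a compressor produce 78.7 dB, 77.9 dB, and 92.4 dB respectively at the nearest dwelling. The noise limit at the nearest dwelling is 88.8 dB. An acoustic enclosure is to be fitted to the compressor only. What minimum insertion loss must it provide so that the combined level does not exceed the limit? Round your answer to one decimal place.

Everything except the compressor sums to 10^(78.7/10) + 10^(77.9/10) = 1.358e+08 in linear terms, 81.33 dB.
The limit corresponds to 10^(88.8/10) = 7.586e+08; subtracting the fixed part leaves 6.228e+08 for the compressor, i.e. 87.94 dB.
Required insertion loss = 92.4 − 87.94 = 4.46 dB.

4.5 dB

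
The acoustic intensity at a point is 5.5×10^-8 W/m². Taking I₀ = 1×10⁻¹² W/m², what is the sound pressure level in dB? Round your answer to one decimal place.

47.4 dB

Dividing by I₀ shifts the exponent by 12: I/I₀ = 5.5×10^4.
L = 10·(0.7404 + 4) = 47.40 dB.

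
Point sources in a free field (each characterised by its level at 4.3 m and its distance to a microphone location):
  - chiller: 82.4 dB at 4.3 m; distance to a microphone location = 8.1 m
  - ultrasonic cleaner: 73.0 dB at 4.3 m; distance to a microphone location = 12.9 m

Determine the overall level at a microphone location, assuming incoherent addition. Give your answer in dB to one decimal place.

Propagate each source to the receiver with L = L_ref − 20·log₁₀(r/r_ref), then add intensities.
chiller: 82.4 − 20·log₁₀(8.1/4.3) = 82.4 − 5.50 = 76.90 dB.
ultrasonic cleaner: 73.0 − 20·log₁₀(12.9/4.3) = 73.0 − 9.54 = 63.46 dB.
Σ 10^(L/10) = 5.119e+07 → L_total = 10·log₁₀(5.119e+07) = 77.09 dB.

77.1 dB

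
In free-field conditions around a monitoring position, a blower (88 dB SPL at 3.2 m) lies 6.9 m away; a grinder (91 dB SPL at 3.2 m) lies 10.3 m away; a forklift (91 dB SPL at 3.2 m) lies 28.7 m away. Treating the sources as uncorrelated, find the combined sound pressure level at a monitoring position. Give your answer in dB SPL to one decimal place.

Apply inverse-square spreading to bring every level to the receiver, then sum 10^(L/10).
blower: 88 − 20·log₁₀(6.9/3.2) = 88 − 6.67 = 81.33 dB SPL.
grinder: 91 − 20·log₁₀(10.3/3.2) = 91 − 10.15 = 80.85 dB SPL.
forklift: 91 − 20·log₁₀(28.7/3.2) = 91 − 19.05 = 71.95 dB SPL.
Σ 10^(L/10) = 2.729e+08 → L_total = 10·log₁₀(2.729e+08) = 84.36 dB SPL.

84.4 dB SPL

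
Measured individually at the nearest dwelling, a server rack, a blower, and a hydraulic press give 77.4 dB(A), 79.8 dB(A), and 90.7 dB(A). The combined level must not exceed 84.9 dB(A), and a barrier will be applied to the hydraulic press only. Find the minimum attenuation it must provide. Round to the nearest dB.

9 dB

Fixed contribution from the other sources: Σ 10^(L/10) = 10^(77.4/10) + 10^(79.8/10) = 1.505e+08 (81.77 dB(A)).
The limit corresponds to 10^(84.9/10) = 3.090e+08; subtracting the fixed part leaves 1.586e+08 for the hydraulic press, i.e. 82.00 dB(A).
Required insertion loss = 90.7 − 82.00 = 8.70 dB.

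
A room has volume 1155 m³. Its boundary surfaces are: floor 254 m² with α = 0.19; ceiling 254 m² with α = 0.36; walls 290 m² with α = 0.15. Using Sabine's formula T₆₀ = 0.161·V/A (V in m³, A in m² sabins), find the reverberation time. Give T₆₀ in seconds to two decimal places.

1.02 s

Total absorption A = 254·0.19 + 254·0.36 + 290·0.15 = 183.20 m² sabins.
T₆₀ = 0.161 × 1155 / 183.20 = 1.015 s.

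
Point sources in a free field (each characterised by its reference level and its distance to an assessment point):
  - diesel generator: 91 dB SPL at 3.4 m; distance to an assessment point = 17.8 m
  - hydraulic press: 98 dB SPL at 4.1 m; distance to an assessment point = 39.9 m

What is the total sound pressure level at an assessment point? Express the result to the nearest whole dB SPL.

Apply inverse-square spreading to bring every level to the receiver, then sum 10^(L/10).
diesel generator: 91 − 20·log₁₀(17.8/3.4) = 91 − 14.38 = 76.62 dB SPL.
hydraulic press: 98 − 20·log₁₀(39.9/4.1) = 98 − 19.76 = 78.24 dB SPL.
Σ 10^(L/10) = 1.126e+08 → L_total = 10·log₁₀(1.126e+08) = 80.51 dB SPL.

81 dB SPL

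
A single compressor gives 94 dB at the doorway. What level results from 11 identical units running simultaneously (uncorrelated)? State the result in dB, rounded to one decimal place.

N identical incoherent sources raise the level by 10·log₁₀ N.
L_total = 94 + 10·log₁₀(11) = 94 + 10.414 = 104.41 dB.

104.4 dB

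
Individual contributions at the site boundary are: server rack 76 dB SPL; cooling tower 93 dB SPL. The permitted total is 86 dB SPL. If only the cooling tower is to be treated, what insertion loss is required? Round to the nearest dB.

Everything except the cooling tower sums to 10^(76/10) = 3.981e+07 in linear terms, 76.00 dB SPL.
The limit corresponds to 10^(86/10) = 3.981e+08; subtracting the fixed part leaves 3.583e+08 for the cooling tower, i.e. 85.54 dB SPL.
So the cooling tower must be reduced from 93 to 85.54 dB SPL: IL = 7.46 dB.

7 dB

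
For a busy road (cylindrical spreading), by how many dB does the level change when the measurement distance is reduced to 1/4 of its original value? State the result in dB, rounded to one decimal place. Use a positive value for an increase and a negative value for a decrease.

A line source loses 3 dB per doubling of distance; generally ΔL = −10·log₁₀(r₂/r₁).
ΔL = −10·log₁₀(0.25) = +6.02 dB.

+6.0 dB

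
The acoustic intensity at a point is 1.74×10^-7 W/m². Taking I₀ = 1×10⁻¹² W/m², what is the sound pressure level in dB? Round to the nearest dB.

52 dB

I/I₀ = 1.74×10^-7/10⁻¹² = 1.74×10^5, and L = 10·log₁₀(I/I₀).
L = 10·(0.2405 + 5) = 52.41 dB.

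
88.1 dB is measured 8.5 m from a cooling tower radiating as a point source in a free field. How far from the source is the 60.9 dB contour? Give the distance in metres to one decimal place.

194.7 m

Point-source spreading drops the level by 20·log₁₀(r₂/r₁); inverting, r₂/r₁ = 10^(ΔL/20).
r₂ = 8.5·10^((88.1−60.9)/20) = 8.5·10^(27.2/20) = 194.72 m.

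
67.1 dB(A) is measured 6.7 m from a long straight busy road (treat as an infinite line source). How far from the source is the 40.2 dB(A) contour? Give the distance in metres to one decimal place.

3281.5 m

For a line source L₁ − L₂ = 10·log₁₀(r₂/r₁), so r₂ = r₁·10^((L₁−L₂)/10).
r₂ = 6.7·10^((67.1−40.2)/10) = 6.7·10^(26.9/10) = 3281.52 m.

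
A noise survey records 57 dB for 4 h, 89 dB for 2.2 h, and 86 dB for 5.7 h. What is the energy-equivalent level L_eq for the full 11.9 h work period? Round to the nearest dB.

85 dB

L_eq = 10·log₁₀[(1/T)·Σ tᵢ·10^(Lᵢ/10)] with T = 11.9 h.
Σ tᵢ·10^(Lᵢ/10) = 4·10^(57/10) + 2.2·10^(89/10) + 5.7·10^(86/10) = 4.019e+09.
L_eq = 10·log₁₀(4.019e+09/11.9) = 85.29 dB.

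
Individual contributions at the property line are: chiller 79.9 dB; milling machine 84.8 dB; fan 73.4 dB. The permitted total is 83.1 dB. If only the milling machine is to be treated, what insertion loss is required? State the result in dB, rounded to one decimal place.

The untreated sources together contribute 10^(79.9/10) + 10^(73.4/10) = 1.196e+08, i.e. 80.78 dB.
The limit corresponds to 10^(83.1/10) = 2.042e+08; subtracting the fixed part leaves 8.457e+07 for the milling machine, i.e. 79.27 dB.
Required insertion loss = 84.8 − 79.27 = 5.53 dB.

5.5 dB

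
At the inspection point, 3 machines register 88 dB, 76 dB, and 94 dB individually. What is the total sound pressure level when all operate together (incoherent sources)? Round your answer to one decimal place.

95.0 dB

For uncorrelated sources the intensities add, so convert each level to linear form, sum, and take 10·log₁₀ of the total.
Σ 10^(L/10) = 10^(88/10) + 10^(76/10) + 10^(94/10) = 3.183e+09.
L_total = 10·log₁₀(3.183e+09) = 95.03 dB.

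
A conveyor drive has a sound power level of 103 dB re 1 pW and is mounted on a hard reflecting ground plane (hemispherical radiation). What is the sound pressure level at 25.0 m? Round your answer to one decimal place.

67.1 dB

The power spreads over a hemisphere of area 2π·r², so L_p = L_w − 10·log₁₀(2π·r²).
2π·r² = 3927 m², 10·log₁₀ of that is 35.941 dB.
L_p = 103 − 35.941 = 67.06 dB.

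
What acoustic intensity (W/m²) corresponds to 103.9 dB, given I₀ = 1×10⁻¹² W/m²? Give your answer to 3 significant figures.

I/I₀ = 10^(103.9/10) = 2.455e+10, so I = 2.455e+10 × 10⁻¹² W/m².

0.0245 W/m²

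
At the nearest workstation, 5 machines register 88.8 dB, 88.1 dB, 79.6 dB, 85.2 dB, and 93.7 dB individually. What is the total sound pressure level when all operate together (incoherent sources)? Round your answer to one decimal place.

For uncorrelated sources the intensities add, so convert each level to linear form, sum, and take 10·log₁₀ of the total.
Σ 10^(L/10) = 10^(88.8/10) + 10^(88.1/10) + 10^(79.6/10) + 10^(85.2/10) + 10^(93.7/10) = 4.171e+09.
L_total = 10·log₁₀(4.171e+09) = 96.20 dB.

96.2 dB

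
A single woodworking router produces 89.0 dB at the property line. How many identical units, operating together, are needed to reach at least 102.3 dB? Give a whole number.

22

N identical sources give L₁ + 10·log₁₀ N, so require 10·log₁₀ N ≥ 102.3 − 89.0 = 13.3 dB.
N ≥ 10^(13.3/10) = 21.380, so N = 22.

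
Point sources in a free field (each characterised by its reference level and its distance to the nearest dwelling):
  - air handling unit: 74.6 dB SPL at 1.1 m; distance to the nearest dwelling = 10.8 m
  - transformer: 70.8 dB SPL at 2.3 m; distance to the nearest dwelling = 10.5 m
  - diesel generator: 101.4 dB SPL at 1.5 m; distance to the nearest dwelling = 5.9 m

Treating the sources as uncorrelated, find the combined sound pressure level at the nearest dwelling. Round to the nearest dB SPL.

90 dB SPL

First find each source's level at the receiver (point-source: −20·log₁₀(r/r_ref)), then combine on an intensity basis.
air handling unit: 74.6 − 20·log₁₀(10.8/1.1) = 74.6 − 19.84 = 54.76 dB SPL.
transformer: 70.8 − 20·log₁₀(10.5/2.3) = 70.8 − 13.19 = 57.61 dB SPL.
diesel generator: 101.4 − 20·log₁₀(5.9/1.5) = 101.4 − 11.90 = 89.50 dB SPL.
Σ 10^(L/10) = 8.931e+08 → L_total = 10·log₁₀(8.931e+08) = 89.51 dB SPL.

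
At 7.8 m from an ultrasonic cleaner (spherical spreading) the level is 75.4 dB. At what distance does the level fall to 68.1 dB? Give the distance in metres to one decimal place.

18.1 m

Point-source spreading drops the level by 20·log₁₀(r₂/r₁); inverting, r₂/r₁ = 10^(ΔL/20).
r₂ = 7.8·10^((75.4−68.1)/20) = 7.8·10^(7.3/20) = 18.08 m.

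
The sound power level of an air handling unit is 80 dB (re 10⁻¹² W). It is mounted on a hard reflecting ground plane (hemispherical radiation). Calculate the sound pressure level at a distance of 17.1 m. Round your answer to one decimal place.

Free-field hemispherical radiation: L_p = L_w − 10·log₁₀(2π·r²), r = 17.1 m.
2π·r² = 1837 m², 10·log₁₀ of that is 32.642 dB.
L_p = 80 − 32.642 = 47.36 dB.

47.4 dB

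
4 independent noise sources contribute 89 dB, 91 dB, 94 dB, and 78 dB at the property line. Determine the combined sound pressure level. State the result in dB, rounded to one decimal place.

Incoherent sources combine by intensity addition: L_total = 10·log₁₀(Σ 10^(L_i/10)).
Σ 10^(L/10) = 10^(89/10) + 10^(91/10) + 10^(94/10) + 10^(78/10) = 4.628e+09.
L_total = 10·log₁₀(4.628e+09) = 96.65 dB.

96.7 dB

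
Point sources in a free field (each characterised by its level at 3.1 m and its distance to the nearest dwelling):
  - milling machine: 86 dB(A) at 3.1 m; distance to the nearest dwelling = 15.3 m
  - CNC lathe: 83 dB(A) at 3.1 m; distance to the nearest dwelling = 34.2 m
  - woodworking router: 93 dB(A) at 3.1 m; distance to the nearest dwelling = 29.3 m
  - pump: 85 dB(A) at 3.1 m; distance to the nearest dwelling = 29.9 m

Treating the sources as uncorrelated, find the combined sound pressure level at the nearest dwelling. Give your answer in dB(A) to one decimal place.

76.4 dB(A)

Propagate each source to the receiver with L = L_ref − 20·log₁₀(r/r_ref), then add intensities.
milling machine: 86 − 20·log₁₀(15.3/3.1) = 86 − 13.87 = 72.13 dB(A).
CNC lathe: 83 − 20·log₁₀(34.2/3.1) = 83 − 20.85 = 62.15 dB(A).
woodworking router: 93 − 20·log₁₀(29.3/3.1) = 93 − 19.51 = 73.49 dB(A).
pump: 85 − 20·log₁₀(29.9/3.1) = 85 − 19.69 = 65.31 dB(A).
Σ 10^(L/10) = 4.372e+07 → L_total = 10·log₁₀(4.372e+07) = 76.41 dB(A).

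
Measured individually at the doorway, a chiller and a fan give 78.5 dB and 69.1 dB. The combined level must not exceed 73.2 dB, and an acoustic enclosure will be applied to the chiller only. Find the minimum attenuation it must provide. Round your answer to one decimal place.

7.4 dB

The untreated sources together contribute 10^(69.1/10) = 8.128e+06, i.e. 69.10 dB.
To meet 73.2 dB overall, the treated chiller may contribute at most 10^(73.2/10) − 8.128e+06 = 1.276e+07, i.e. 71.06 dB.
Required insertion loss = 78.5 − 71.06 = 7.44 dB.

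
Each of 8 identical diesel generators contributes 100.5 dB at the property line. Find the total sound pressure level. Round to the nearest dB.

110 dB

L_total = L₁ + 10·log₁₀ N for N identical incoherent sources.
L_total = 100.5 + 10·log₁₀(8) = 100.5 + 9.031 = 109.53 dB.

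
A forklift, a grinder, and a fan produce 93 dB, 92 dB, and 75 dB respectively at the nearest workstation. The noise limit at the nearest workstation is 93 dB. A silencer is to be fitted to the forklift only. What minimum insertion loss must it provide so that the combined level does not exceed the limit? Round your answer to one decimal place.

7.2 dB

Fixed contribution from the other sources: Σ 10^(L/10) = 10^(92/10) + 10^(75/10) = 1.617e+09 (92.09 dB).
To meet 93 dB overall, the treated forklift may contribute at most 10^(93/10) − 1.617e+09 = 3.787e+08, i.e. 85.78 dB.
Required insertion loss = 93 − 85.78 = 7.22 dB.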